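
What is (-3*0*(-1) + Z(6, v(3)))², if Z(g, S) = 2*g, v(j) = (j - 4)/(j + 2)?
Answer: 144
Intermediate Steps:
v(j) = (-4 + j)/(2 + j)
(-3*0*(-1) + Z(6, v(3)))² = (-3*0*(-1) + 2*6)² = (0*(-1) + 12)² = (0 + 12)² = 12² = 144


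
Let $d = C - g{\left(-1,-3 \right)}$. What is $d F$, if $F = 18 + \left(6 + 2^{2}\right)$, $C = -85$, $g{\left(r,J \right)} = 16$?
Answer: $-2828$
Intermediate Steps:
$d = -101$ ($d = -85 - 16 = -101$)
$F = 28$ ($F = 18 + \left(6 + 4\right) = 18 + 10 = 28$)
$d F = \left(-101\right) 28 = -2828$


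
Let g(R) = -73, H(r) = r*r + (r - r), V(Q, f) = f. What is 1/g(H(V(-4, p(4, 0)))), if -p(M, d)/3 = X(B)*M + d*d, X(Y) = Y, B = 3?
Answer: -1/73 ≈ -0.013699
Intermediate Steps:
p(M, d) = -9*M - 3*d² (p(M, d) = -3*(3*M + d*d) = -3*(3*M + d²) = -3*(d² + 3*M) = -9*M - 3*d²)
H(r) = r² (H(r) = r² + 0 = r²)
1/g(H(V(-4, p(4, 0)))) = 1/(-73) = -1/73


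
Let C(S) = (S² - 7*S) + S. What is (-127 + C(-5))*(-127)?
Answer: 9144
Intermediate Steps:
C(S) = S² - 6*S
(-127 + C(-5))*(-127) = (-127 - 5*(-6 - 5))*(-127) = (-127 - 5*(-11))*(-127) = (-127 + 55)*(-127) = -72*(-127) = 9144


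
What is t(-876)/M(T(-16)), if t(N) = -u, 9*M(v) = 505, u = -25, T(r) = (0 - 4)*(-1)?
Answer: 45/101 ≈ 0.44554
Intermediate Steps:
T(r) = 4 (T(r) = -4*(-1) = 4)
M(v) = 505/9 (M(v) = (1/9)*505 = 505/9)
t(N) = 25 (t(N) = -1*(-25) = 25)
t(-876)/M(T(-16)) = 25/(505/9) = 25*(9/505) = 45/101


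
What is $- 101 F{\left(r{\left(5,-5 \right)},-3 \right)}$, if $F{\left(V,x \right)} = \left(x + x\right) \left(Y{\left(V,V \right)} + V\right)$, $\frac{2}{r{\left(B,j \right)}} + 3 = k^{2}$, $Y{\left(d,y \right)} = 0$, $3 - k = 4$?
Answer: $-606$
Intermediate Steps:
$k = -1$ ($k = 3 - 4 = -1$)
$r{\left(B,j \right)} = -1$ ($r{\left(B,j \right)} = \frac{2}{-3 + \left(-1\right)^{2}} = \frac{2}{-3 + 1} = \frac{2}{-2} = 2 \left(- \frac{1}{2}\right) = -1$)
$F{\left(V,x \right)} = 2 V x$ ($F{\left(V,x \right)} = \left(x + x\right) \left(0 + V\right) = 2 x V = 2 V x$)
$- 101 F{\left(r{\left(5,-5 \right)},-3 \right)} = - 101 \cdot 2 \left(-1\right) \left(-3\right) = \left(-101\right) 6 = -606$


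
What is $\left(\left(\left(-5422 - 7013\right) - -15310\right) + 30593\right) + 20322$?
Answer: $53790$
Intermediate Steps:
$\left(\left(\left(-5422 - 7013\right) - -15310\right) + 30593\right) + 20322 = \left(\left(-12435 + 15310\right) + 30593\right) + 20322 = \left(2875 + 30593\right) + 20322 = 33468 + 20322 = 53790$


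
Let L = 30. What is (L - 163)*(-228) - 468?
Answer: 29856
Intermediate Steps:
(L - 163)*(-228) - 468 = (30 - 163)*(-228) - 468 = -133*(-228) - 468 = 30324 - 468 = 29856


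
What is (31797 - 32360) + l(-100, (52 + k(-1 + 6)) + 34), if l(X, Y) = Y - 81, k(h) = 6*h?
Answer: -528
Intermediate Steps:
l(X, Y) = -81 + Y
(31797 - 32360) + l(-100, (52 + k(-1 + 6)) + 34) = (31797 - 32360) + (-81 + ((52 + 6*(-1 + 6)) + 34)) = -563 + (-81 + ((52 + 6*5) + 34)) = -563 + (-81 + ((52 + 30) + 34)) = -563 + (-81 + (82 + 34)) = -563 + (-81 + 116) = -563 + 35 = -528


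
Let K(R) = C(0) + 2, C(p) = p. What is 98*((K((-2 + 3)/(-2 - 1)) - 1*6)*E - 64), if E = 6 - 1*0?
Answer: -8624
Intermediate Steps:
E = 6 (E = 6 + 0 = 6)
K(R) = 2 (K(R) = 0 + 2 = 2)
98*((K((-2 + 3)/(-2 - 1)) - 1*6)*E - 64) = 98*((2 - 1*6)*6 - 64) = 98*((2 - 6)*6 - 64) = 98*(-4*6 - 64) = 98*(-24 - 64) = 98*(-88) = -8624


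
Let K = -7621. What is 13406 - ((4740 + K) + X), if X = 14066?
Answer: 2221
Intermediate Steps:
13406 - ((4740 + K) + X) = 13406 - ((4740 - 7621) + 14066) = 13406 - (-2881 + 14066) = 13406 - 1*11185 = 13406 - 11185 = 2221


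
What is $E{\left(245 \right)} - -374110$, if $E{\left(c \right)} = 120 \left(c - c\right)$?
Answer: $374110$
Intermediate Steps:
$E{\left(c \right)} = 0$ ($E{\left(c \right)} = 120 \cdot 0 = 0$)
$E{\left(245 \right)} - -374110 = 0 - -374110 = 0 + 374110 = 374110$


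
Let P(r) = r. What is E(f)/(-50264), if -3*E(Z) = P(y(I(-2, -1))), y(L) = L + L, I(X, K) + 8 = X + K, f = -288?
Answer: -11/75396 ≈ -0.00014590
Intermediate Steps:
I(X, K) = -8 + K + X (I(X, K) = -8 + (X + K) = -8 + (K + X) = -8 + K + X)
y(L) = 2*L
E(Z) = 22/3 (E(Z) = -2*(-8 - 1 - 2)/3 = -2*(-11)/3 = -⅓*(-22) = 22/3)
E(f)/(-50264) = (22/3)/(-50264) = (22/3)*(-1/50264) = -11/75396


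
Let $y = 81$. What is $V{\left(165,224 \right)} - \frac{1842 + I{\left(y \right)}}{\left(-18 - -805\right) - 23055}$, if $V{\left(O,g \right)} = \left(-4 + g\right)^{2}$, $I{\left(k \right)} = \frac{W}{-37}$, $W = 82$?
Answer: $\frac{9969400618}{205979} \approx 48400.0$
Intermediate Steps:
$I{\left(k \right)} = - \frac{82}{37}$ ($I{\left(k \right)} = \frac{82}{-37} = 82 \left(- \frac{1}{37}\right) = - \frac{82}{37}$)
$V{\left(165,224 \right)} - \frac{1842 + I{\left(y \right)}}{\left(-18 - -805\right) - 23055} = \left(-4 + 224\right)^{2} - \frac{1842 - \frac{82}{37}}{\left(-18 - -805\right) - 23055} = 220^{2} - \frac{68072}{37 \left(\left(-18 + 805\right) - 23055\right)} = 48400 - \frac{68072}{37 \left(787 - 23055\right)} = 48400 - \frac{68072}{37 \left(-22268\right)} = 48400 - \frac{68072}{37} \left(- \frac{1}{22268}\right) = 48400 - - \frac{17018}{205979} = 48400 + \frac{17018}{205979} = \frac{9969400618}{205979}$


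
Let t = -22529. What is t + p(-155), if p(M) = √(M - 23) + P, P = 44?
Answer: -22485 + I*√178 ≈ -22485.0 + 13.342*I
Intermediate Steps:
p(M) = 44 + √(-23 + M) (p(M) = √(M - 23) + 44 = √(-23 + M) + 44 = 44 + √(-23 + M))
t + p(-155) = -22529 + (44 + √(-23 - 155)) = -22529 + (44 + √(-178)) = -22529 + (44 + I*√178) = -22485 + I*√178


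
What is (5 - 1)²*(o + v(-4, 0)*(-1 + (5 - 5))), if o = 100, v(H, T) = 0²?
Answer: 1600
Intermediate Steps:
v(H, T) = 0
(5 - 1)²*(o + v(-4, 0)*(-1 + (5 - 5))) = (5 - 1)²*(100 + 0*(-1 + (5 - 5))) = 4²*(100 + 0*(-1 + 0)) = 16*(100 + 0*(-1)) = 16*(100 + 0) = 16*100 = 1600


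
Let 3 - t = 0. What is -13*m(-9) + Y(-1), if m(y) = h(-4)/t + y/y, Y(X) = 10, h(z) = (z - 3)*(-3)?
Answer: -94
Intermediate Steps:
t = 3 (t = 3 - 1*0 = 3 + 0 = 3)
h(z) = 9 - 3*z (h(z) = (-3 + z)*(-3) = 9 - 3*z)
m(y) = 8 (m(y) = (9 - 3*(-4))/3 + y/y = (9 + 12)*(⅓) + 1 = 21*(⅓) + 1 = 7 + 1 = 8)
-13*m(-9) + Y(-1) = -13*8 + 10 = -104 + 10 = -94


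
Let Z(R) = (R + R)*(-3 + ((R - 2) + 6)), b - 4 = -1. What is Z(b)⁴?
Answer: 331776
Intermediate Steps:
b = 3 (b = 4 - 1 = 3)
Z(R) = 2*R*(1 + R) (Z(R) = (2*R)*(-3 + ((-2 + R) + 6)) = (2*R)*(-3 + (4 + R)) = (2*R)*(1 + R) = 2*R*(1 + R))
Z(b)⁴ = (2*3*(1 + 3))⁴ = (2*3*4)⁴ = 24⁴ = 331776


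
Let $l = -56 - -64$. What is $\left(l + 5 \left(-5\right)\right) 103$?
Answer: $-1751$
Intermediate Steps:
$l = 8$ ($l = -56 + 64 = 8$)
$\left(l + 5 \left(-5\right)\right) 103 = \left(8 + 5 \left(-5\right)\right) 103 = \left(8 - 25\right) 103 = \left(-17\right) 103 = -1751$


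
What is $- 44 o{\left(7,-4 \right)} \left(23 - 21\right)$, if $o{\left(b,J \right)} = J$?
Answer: $352$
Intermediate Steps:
$- 44 o{\left(7,-4 \right)} \left(23 - 21\right) = \left(-44\right) \left(-4\right) \left(23 - 21\right) = 176 \left(23 - 21\right) = 176 \cdot 2 = 352$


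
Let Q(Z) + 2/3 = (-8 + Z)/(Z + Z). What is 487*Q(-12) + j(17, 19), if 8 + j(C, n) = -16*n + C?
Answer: -1283/6 ≈ -213.83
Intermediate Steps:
j(C, n) = -8 + C - 16*n (j(C, n) = -8 + (-16*n + C) = -8 + (C - 16*n) = -8 + C - 16*n)
Q(Z) = -⅔ + (-8 + Z)/(2*Z) (Q(Z) = -⅔ + (-8 + Z)/(Z + Z) = -⅔ + (-8 + Z)/((2*Z)) = -⅔ + (-8 + Z)*(1/(2*Z)) = -⅔ + (-8 + Z)/(2*Z))
487*Q(-12) + j(17, 19) = 487*((⅙)*(-24 - 1*(-12))/(-12)) + (-8 + 17 - 16*19) = 487*((⅙)*(-1/12)*(-24 + 12)) + (-8 + 17 - 304) = 487*((⅙)*(-1/12)*(-12)) - 295 = 487*(⅙) - 295 = 487/6 - 295 = -1283/6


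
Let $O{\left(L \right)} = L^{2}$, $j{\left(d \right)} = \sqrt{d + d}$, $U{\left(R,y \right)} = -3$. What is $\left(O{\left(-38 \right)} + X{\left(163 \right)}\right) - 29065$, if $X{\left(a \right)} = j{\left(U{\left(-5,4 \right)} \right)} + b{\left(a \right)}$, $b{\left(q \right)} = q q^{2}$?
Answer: $4303126 + i \sqrt{6} \approx 4.3031 \cdot 10^{6} + 2.4495 i$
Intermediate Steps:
$j{\left(d \right)} = \sqrt{2} \sqrt{d}$ ($j{\left(d \right)} = \sqrt{2 d} = \sqrt{2} \sqrt{d}$)
$b{\left(q \right)} = q^{3}$
$X{\left(a \right)} = a^{3} + i \sqrt{6}$ ($X{\left(a \right)} = \sqrt{2} \sqrt{-3} + a^{3} = \sqrt{2} i \sqrt{3} + a^{3} = i \sqrt{6} + a^{3} = a^{3} + i \sqrt{6}$)
$\left(O{\left(-38 \right)} + X{\left(163 \right)}\right) - 29065 = \left(\left(-38\right)^{2} + \left(163^{3} + i \sqrt{6}\right)\right) - 29065 = \left(1444 + \left(4330747 + i \sqrt{6}\right)\right) - 29065 = \left(4332191 + i \sqrt{6}\right) - 29065 = 4303126 + i \sqrt{6}$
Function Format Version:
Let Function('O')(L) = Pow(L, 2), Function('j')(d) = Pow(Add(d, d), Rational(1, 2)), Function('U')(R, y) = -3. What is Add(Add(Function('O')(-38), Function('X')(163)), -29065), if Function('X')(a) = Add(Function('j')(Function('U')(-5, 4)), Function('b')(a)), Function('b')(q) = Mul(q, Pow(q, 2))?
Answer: Add(4303126, Mul(I, Pow(6, Rational(1, 2)))) ≈ Add(4.3031e+6, Mul(2.4495, I))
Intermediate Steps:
Function('j')(d) = Mul(Pow(2, Rational(1, 2)), Pow(d, Rational(1, 2))) (Function('j')(d) = Pow(Mul(2, d), Rational(1, 2)) = Mul(Pow(2, Rational(1, 2)), Pow(d, Rational(1, 2))))
Function('b')(q) = Pow(q, 3)
Function('X')(a) = Add(Pow(a, 3), Mul(I, Pow(6, Rational(1, 2)))) (Function('X')(a) = Add(Mul(Pow(2, Rational(1, 2)), Pow(-3, Rational(1, 2))), Pow(a, 3)) = Add(Mul(Pow(2, Rational(1, 2)), Mul(I, Pow(3, Rational(1, 2)))), Pow(a, 3)) = Add(Mul(I, Pow(6, Rational(1, 2))), Pow(a, 3)) = Add(Pow(a, 3), Mul(I, Pow(6, Rational(1, 2)))))
Add(Add(Function('O')(-38), Function('X')(163)), -29065) = Add(Add(Pow(-38, 2), Add(Pow(163, 3), Mul(I, Pow(6, Rational(1, 2))))), -29065) = Add(Add(1444, Add(4330747, Mul(I, Pow(6, Rational(1, 2))))), -29065) = Add(Add(4332191, Mul(I, Pow(6, Rational(1, 2)))), -29065) = Add(4303126, Mul(I, Pow(6, Rational(1, 2))))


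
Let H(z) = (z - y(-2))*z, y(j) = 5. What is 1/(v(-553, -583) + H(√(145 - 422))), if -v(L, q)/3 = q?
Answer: I/(5*√277 + 1472*I) ≈ 0.00067718 + 3.8283e-5*I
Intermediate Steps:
v(L, q) = -3*q
H(z) = z*(-5 + z) (H(z) = (z - 1*5)*z = (z - 5)*z = (-5 + z)*z = z*(-5 + z))
1/(v(-553, -583) + H(√(145 - 422))) = 1/(-3*(-583) + √(145 - 422)*(-5 + √(145 - 422))) = 1/(1749 + √(-277)*(-5 + √(-277))) = 1/(1749 + (I*√277)*(-5 + I*√277)) = 1/(1749 + I*√277*(-5 + I*√277))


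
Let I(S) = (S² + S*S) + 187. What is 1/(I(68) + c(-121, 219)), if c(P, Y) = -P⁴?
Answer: -1/214349446 ≈ -4.6653e-9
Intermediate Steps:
I(S) = 187 + 2*S² (I(S) = (S² + S²) + 187 = 2*S² + 187 = 187 + 2*S²)
1/(I(68) + c(-121, 219)) = 1/((187 + 2*68²) - 1*(-121)⁴) = 1/((187 + 2*4624) - 1*214358881) = 1/((187 + 9248) - 214358881) = 1/(9435 - 214358881) = 1/(-214349446) = -1/214349446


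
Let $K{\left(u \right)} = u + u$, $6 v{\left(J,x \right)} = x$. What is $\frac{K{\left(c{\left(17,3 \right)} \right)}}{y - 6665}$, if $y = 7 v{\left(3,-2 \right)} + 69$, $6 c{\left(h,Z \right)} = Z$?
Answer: $- \frac{3}{19795} \approx -0.00015155$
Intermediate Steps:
$v{\left(J,x \right)} = \frac{x}{6}$
$c{\left(h,Z \right)} = \frac{Z}{6}$
$K{\left(u \right)} = 2 u$
$y = \frac{200}{3}$ ($y = 7 \cdot \frac{1}{6} \left(-2\right) + 69 = 7 \left(- \frac{1}{3}\right) + 69 = - \frac{7}{3} + 69 = \frac{200}{3} \approx 66.667$)
$\frac{K{\left(c{\left(17,3 \right)} \right)}}{y - 6665} = \frac{2 \cdot \frac{1}{6} \cdot 3}{\frac{200}{3} - 6665} = \frac{2 \cdot \frac{1}{2}}{\frac{200}{3} - 6665} = 1 \frac{1}{- \frac{19795}{3}} = 1 \left(- \frac{3}{19795}\right) = - \frac{3}{19795}$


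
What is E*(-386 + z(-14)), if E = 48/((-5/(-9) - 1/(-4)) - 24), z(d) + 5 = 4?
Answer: 668736/835 ≈ 800.88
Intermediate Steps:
z(d) = -1 (z(d) = -5 + 4 = -1)
E = -1728/835 (E = 48/((-5*(-1/9) - 1*(-1/4)) - 24) = 48/((5/9 + 1/4) - 24) = 48/(29/36 - 24) = 48/(-835/36) = -36/835*48 = -1728/835 ≈ -2.0695)
E*(-386 + z(-14)) = -1728*(-386 - 1)/835 = -1728/835*(-387) = 668736/835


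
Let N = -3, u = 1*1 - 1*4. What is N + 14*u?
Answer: -45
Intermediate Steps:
u = -3 (u = 1 - 4 = -3)
N + 14*u = -3 + 14*(-3) = -3 - 42 = -45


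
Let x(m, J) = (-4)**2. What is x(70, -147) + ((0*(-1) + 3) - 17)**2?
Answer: 212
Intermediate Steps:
x(m, J) = 16
x(70, -147) + ((0*(-1) + 3) - 17)**2 = 16 + ((0*(-1) + 3) - 17)**2 = 16 + ((0 + 3) - 17)**2 = 16 + (3 - 17)**2 = 16 + (-14)**2 = 16 + 196 = 212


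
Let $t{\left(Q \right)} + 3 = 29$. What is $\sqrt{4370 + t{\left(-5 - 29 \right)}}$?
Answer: $2 \sqrt{1099} \approx 66.302$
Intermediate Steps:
$t{\left(Q \right)} = 26$ ($t{\left(Q \right)} = -3 + 29 = 26$)
$\sqrt{4370 + t{\left(-5 - 29 \right)}} = \sqrt{4370 + 26} = \sqrt{4396} = 2 \sqrt{1099}$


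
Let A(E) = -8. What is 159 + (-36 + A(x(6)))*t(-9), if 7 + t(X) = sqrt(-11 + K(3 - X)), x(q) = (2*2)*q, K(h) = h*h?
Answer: 467 - 44*sqrt(133) ≈ -40.433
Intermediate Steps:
K(h) = h**2
x(q) = 4*q
t(X) = -7 + sqrt(-11 + (3 - X)**2)
159 + (-36 + A(x(6)))*t(-9) = 159 + (-36 - 8)*(-7 + sqrt(-11 + (-3 - 9)**2)) = 159 - 44*(-7 + sqrt(-11 + (-12)**2)) = 159 - 44*(-7 + sqrt(-11 + 144)) = 159 - 44*(-7 + sqrt(133)) = 159 + (308 - 44*sqrt(133)) = 467 - 44*sqrt(133)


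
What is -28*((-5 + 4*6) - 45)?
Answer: 728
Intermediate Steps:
-28*((-5 + 4*6) - 45) = -28*((-5 + 24) - 45) = -28*(19 - 45) = -28*(-26) = 728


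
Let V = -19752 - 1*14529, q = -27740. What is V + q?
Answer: -62021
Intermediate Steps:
V = -34281 (V = -19752 - 14529 = -34281)
V + q = -34281 - 27740 = -62021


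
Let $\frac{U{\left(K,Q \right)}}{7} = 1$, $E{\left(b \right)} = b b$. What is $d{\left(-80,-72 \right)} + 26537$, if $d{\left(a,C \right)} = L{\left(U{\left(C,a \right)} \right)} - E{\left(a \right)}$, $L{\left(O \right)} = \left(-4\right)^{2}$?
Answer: $20153$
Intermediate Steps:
$E{\left(b \right)} = b^{2}$
$U{\left(K,Q \right)} = 7$ ($U{\left(K,Q \right)} = 7 \cdot 1 = 7$)
$L{\left(O \right)} = 16$
$d{\left(a,C \right)} = 16 - a^{2}$
$d{\left(-80,-72 \right)} + 26537 = \left(16 - \left(-80\right)^{2}\right) + 26537 = \left(16 - 6400\right) + 26537 = -6384 + 26537 = 20153$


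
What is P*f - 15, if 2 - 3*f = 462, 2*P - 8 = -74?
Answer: 5045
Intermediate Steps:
P = -33 (P = 4 + (1/2)*(-74) = 4 - 37 = -33)
f = -460/3 (f = 2/3 - 1/3*462 = 2/3 - 154 = -460/3 ≈ -153.33)
P*f - 15 = -33*(-460/3) - 15 = 5060 - 15 = 5045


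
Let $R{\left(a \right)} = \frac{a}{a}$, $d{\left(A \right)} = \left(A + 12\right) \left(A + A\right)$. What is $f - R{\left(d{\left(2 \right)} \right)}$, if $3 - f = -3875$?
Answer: $3877$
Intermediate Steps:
$f = 3878$ ($f = 3 - -3875 = 3 + 3875 = 3878$)
$d{\left(A \right)} = 2 A \left(12 + A\right)$ ($d{\left(A \right)} = \left(12 + A\right) 2 A = 2 A \left(12 + A\right)$)
$R{\left(a \right)} = 1$
$f - R{\left(d{\left(2 \right)} \right)} = 3878 - 1 = 3877$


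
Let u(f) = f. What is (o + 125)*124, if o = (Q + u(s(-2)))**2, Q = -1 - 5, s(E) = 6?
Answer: 15500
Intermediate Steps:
Q = -6
o = 0 (o = (-6 + 6)**2 = 0**2 = 0)
(o + 125)*124 = (0 + 125)*124 = 125*124 = 15500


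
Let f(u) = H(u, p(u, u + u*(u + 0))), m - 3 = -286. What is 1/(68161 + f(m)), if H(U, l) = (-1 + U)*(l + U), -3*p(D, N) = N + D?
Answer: 3/23030131 ≈ 1.3026e-7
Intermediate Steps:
m = -283 (m = 3 - 286 = -283)
p(D, N) = -D/3 - N/3 (p(D, N) = -(N + D)/3 = -(D + N)/3 = -D/3 - N/3)
H(U, l) = (-1 + U)*(U + l)
f(u) = -u/3 + 4*u²/3 + u*(-2*u/3 - u²/3) (f(u) = u² - u - (-u/3 - (u + u*(u + 0))/3) + u*(-u/3 - (u + u*(u + 0))/3) = u² - u - (-u/3 - (u + u*u)/3) + u*(-u/3 - (u + u*u)/3) = u² - u - (-u/3 - (u + u²)/3) + u*(-u/3 - (u + u²)/3) = u² - u - (-u/3 + (-u/3 - u²/3)) + u*(-u/3 + (-u/3 - u²/3)) = u² - u - (-2*u/3 - u²/3) + u*(-2*u/3 - u²/3) = u² - u + (u²/3 + 2*u/3) + u*(-2*u/3 - u²/3) = -u/3 + 4*u²/3 + u*(-2*u/3 - u²/3))
1/(68161 + f(m)) = 1/(68161 + (⅓)*(-283)*(-1 - 1*(-283)² + 2*(-283))) = 1/(68161 + (⅓)*(-283)*(-1 - 1*80089 - 566)) = 1/(68161 + (⅓)*(-283)*(-1 - 80089 - 566)) = 1/(68161 + (⅓)*(-283)*(-80656)) = 1/(68161 + 22825648/3) = 1/(23030131/3) = 3/23030131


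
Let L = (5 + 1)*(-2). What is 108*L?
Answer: -1296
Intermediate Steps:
L = -12 (L = 6*(-2) = -12)
108*L = 108*(-12) = -1296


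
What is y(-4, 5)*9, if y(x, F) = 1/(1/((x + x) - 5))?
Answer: -117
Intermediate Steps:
y(x, F) = -5 + 2*x (y(x, F) = 1/(1/(2*x - 5)) = 1/(1/(-5 + 2*x)) = -5 + 2*x)
y(-4, 5)*9 = (-5 + 2*(-4))*9 = (-5 - 8)*9 = -13*9 = -117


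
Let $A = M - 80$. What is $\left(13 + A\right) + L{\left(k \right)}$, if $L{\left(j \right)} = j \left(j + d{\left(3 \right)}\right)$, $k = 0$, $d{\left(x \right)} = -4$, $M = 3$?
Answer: $-64$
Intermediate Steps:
$A = -77$ ($A = 3 - 80 = -77$)
$L{\left(j \right)} = j \left(-4 + j\right)$ ($L{\left(j \right)} = j \left(j - 4\right) = j \left(-4 + j\right)$)
$\left(13 + A\right) + L{\left(k \right)} = \left(13 - 77\right) + 0 \left(-4 + 0\right) = -64 + 0 \left(-4\right) = -64 + 0 = -64$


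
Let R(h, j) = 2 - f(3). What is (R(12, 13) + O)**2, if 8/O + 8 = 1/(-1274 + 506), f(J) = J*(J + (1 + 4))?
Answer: 19975299556/37761025 ≈ 528.99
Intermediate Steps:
f(J) = J*(5 + J) (f(J) = J*(J + 5) = J*(5 + J))
R(h, j) = -22 (R(h, j) = 2 - 3*(5 + 3) = 2 - 3*8 = 2 - 1*24 = 2 - 24 = -22)
O = -6144/6145 (O = 8/(-8 + 1/(-1274 + 506)) = 8/(-8 + 1/(-768)) = 8/(-8 - 1/768) = 8/(-6145/768) = 8*(-768/6145) = -6144/6145 ≈ -0.99984)
(R(12, 13) + O)**2 = (-22 - 6144/6145)**2 = (-141334/6145)**2 = 19975299556/37761025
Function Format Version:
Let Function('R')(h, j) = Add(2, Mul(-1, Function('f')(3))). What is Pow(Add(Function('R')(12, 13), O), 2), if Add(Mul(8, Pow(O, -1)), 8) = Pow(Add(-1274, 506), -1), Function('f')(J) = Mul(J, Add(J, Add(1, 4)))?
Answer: Rational(19975299556, 37761025) ≈ 528.99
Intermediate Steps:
Function('f')(J) = Mul(J, Add(5, J)) (Function('f')(J) = Mul(J, Add(J, 5)) = Mul(J, Add(5, J)))
Function('R')(h, j) = -22 (Function('R')(h, j) = Add(2, Mul(-1, Mul(3, Add(5, 3)))) = Add(2, Mul(-1, Mul(3, 8))) = Add(2, Mul(-1, 24)) = Add(2, -24) = -22)
O = Rational(-6144, 6145) (O = Mul(8, Pow(Add(-8, Pow(Add(-1274, 506), -1)), -1)) = Mul(8, Pow(Add(-8, Pow(-768, -1)), -1)) = Mul(8, Pow(Add(-8, Rational(-1, 768)), -1)) = Mul(8, Pow(Rational(-6145, 768), -1)) = Mul(8, Rational(-768, 6145)) = Rational(-6144, 6145) ≈ -0.99984)
Pow(Add(Function('R')(12, 13), O), 2) = Pow(Add(-22, Rational(-6144, 6145)), 2) = Pow(Rational(-141334, 6145), 2) = Rational(19975299556, 37761025)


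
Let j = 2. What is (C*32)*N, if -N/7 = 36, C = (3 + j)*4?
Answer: -161280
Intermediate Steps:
C = 20 (C = (3 + 2)*4 = 5*4 = 20)
N = -252 (N = -7*36 = -252)
(C*32)*N = (20*32)*(-252) = 640*(-252) = -161280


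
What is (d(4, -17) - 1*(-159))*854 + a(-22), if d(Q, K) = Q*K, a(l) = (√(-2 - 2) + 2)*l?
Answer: 77670 - 44*I ≈ 77670.0 - 44.0*I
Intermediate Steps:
a(l) = l*(2 + 2*I) (a(l) = (√(-4) + 2)*l = (2*I + 2)*l = (2 + 2*I)*l = l*(2 + 2*I))
d(Q, K) = K*Q
(d(4, -17) - 1*(-159))*854 + a(-22) = (-17*4 - 1*(-159))*854 + 2*(-22)*(1 + I) = (-68 + 159)*854 + (-44 - 44*I) = 91*854 + (-44 - 44*I) = 77714 + (-44 - 44*I) = 77670 - 44*I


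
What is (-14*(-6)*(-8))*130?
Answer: -87360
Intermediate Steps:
(-14*(-6)*(-8))*130 = (84*(-8))*130 = -672*130 = -87360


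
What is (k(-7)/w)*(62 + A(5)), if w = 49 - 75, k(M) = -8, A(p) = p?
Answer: 268/13 ≈ 20.615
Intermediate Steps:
w = -26
(k(-7)/w)*(62 + A(5)) = (-8/(-26))*(62 + 5) = -8*(-1/26)*67 = (4/13)*67 = 268/13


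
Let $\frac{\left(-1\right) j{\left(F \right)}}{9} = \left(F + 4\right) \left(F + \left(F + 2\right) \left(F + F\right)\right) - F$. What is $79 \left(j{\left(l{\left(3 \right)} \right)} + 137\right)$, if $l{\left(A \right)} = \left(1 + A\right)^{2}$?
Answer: $-8396041$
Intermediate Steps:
$j{\left(F \right)} = 9 F - 9 \left(4 + F\right) \left(F + 2 F \left(2 + F\right)\right)$ ($j{\left(F \right)} = - 9 \left(\left(F + 4\right) \left(F + \left(F + 2\right) \left(F + F\right)\right) - F\right) = - 9 \left(\left(4 + F\right) \left(F + \left(2 + F\right) 2 F\right) - F\right) = - 9 \left(\left(4 + F\right) \left(F + 2 F \left(2 + F\right)\right) - F\right) = - 9 \left(- F + \left(4 + F\right) \left(F + 2 F \left(2 + F\right)\right)\right) = 9 F - 9 \left(4 + F\right) \left(F + 2 F \left(2 + F\right)\right)$)
$79 \left(j{\left(l{\left(3 \right)} \right)} + 137\right) = 79 \left(- 9 \left(1 + 3\right)^{2} \left(19 + 2 \left(\left(1 + 3\right)^{2}\right)^{2} + 13 \left(1 + 3\right)^{2}\right) + 137\right) = 79 \left(- 9 \cdot 4^{2} \left(19 + 2 \left(4^{2}\right)^{2} + 13 \cdot 4^{2}\right) + 137\right) = 79 \left(\left(-9\right) 16 \left(19 + 2 \cdot 16^{2} + 13 \cdot 16\right) + 137\right) = 79 \left(\left(-9\right) 16 \left(19 + 2 \cdot 256 + 208\right) + 137\right) = 79 \left(\left(-9\right) 16 \left(19 + 512 + 208\right) + 137\right) = 79 \left(\left(-9\right) 16 \cdot 739 + 137\right) = 79 \left(-106416 + 137\right) = 79 \left(-106279\right) = -8396041$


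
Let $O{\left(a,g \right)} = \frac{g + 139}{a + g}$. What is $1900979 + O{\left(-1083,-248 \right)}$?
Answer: $\frac{2530203158}{1331} \approx 1.901 \cdot 10^{6}$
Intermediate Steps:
$O{\left(a,g \right)} = \frac{139 + g}{a + g}$
$1900979 + O{\left(-1083,-248 \right)} = 1900979 + \frac{139 - 248}{-1083 - 248} = 1900979 + \frac{1}{-1331} \left(-109\right) = 1900979 - - \frac{109}{1331} = 1900979 + \frac{109}{1331} = \frac{2530203158}{1331}$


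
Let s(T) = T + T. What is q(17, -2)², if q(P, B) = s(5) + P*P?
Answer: 89401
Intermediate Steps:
s(T) = 2*T
q(P, B) = 10 + P² (q(P, B) = 2*5 + P*P = 10 + P²)
q(17, -2)² = (10 + 17²)² = (10 + 289)² = 299² = 89401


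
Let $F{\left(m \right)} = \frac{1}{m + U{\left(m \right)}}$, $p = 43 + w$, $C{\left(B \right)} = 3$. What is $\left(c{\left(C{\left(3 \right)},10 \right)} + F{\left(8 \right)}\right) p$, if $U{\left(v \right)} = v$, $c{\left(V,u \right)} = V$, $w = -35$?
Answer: $\frac{49}{2} \approx 24.5$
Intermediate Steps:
$p = 8$ ($p = 43 - 35 = 8$)
$F{\left(m \right)} = \frac{1}{2 m}$ ($F{\left(m \right)} = \frac{1}{m + m} = \frac{1}{2 m}$)
$\left(c{\left(C{\left(3 \right)},10 \right)} + F{\left(8 \right)}\right) p = \left(3 + \frac{1}{2 \cdot 8}\right) 8 = \left(3 + \frac{1}{2} \cdot \frac{1}{8}\right) 8 = \left(3 + \frac{1}{16}\right) 8 = \frac{49}{16} \cdot 8 = \frac{49}{2}$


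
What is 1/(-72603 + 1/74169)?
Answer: -74169/5384891906 ≈ -1.3774e-5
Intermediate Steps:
1/(-72603 + 1/74169) = 1/(-5384891906/74169) = -74169/5384891906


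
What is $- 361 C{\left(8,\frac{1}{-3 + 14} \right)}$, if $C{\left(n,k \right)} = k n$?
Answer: $- \frac{2888}{11} \approx -262.55$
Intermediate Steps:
$- 361 C{\left(8,\frac{1}{-3 + 14} \right)} = - 361 \frac{1}{-3 + 14} \cdot 8 = - 361 \cdot \frac{1}{11} \cdot 8 = \left(-361\right) \frac{8}{11} = - \frac{2888}{11}$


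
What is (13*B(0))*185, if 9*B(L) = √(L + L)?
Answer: 0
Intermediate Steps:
B(L) = √2*√L/9 (B(L) = √(L + L)/9 = √(2*L)/9 = (√2*√L)/9 = √2*√L/9)
(13*B(0))*185 = (13*(√2*√0/9))*185 = (13*((⅑)*√2*0))*185 = (13*0)*185 = 0*185 = 0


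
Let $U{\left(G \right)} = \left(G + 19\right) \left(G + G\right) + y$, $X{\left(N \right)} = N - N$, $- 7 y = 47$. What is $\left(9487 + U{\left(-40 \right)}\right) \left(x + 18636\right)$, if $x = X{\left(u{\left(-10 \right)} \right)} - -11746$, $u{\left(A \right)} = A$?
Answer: $\frac{2373502604}{7} \approx 3.3907 \cdot 10^{8}$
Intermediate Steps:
$y = - \frac{47}{7}$ ($y = \left(- \frac{1}{7}\right) 47 = - \frac{47}{7} \approx -6.7143$)
$X{\left(N \right)} = 0$
$U{\left(G \right)} = - \frac{47}{7} + 2 G \left(19 + G\right)$ ($U{\left(G \right)} = \left(G + 19\right) \left(G + G\right) - \frac{47}{7} = \left(19 + G\right) 2 G - \frac{47}{7} = 2 G \left(19 + G\right) - \frac{47}{7} = - \frac{47}{7} + 2 G \left(19 + G\right)$)
$x = 11746$ ($x = 0 - -11746 = 0 + 11746 = 11746$)
$\left(9487 + U{\left(-40 \right)}\right) \left(x + 18636\right) = \left(9487 + \left(- \frac{47}{7} + 2 \left(-40\right)^{2} + 38 \left(-40\right)\right)\right) \left(11746 + 18636\right) = \left(9487 - - \frac{11713}{7}\right) 30382 = \left(9487 + \frac{11713}{7}\right) 30382 = \frac{78122}{7} \cdot 30382 = \frac{2373502604}{7}$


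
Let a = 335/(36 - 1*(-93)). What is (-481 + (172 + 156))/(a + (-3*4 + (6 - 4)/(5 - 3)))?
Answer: 19737/1084 ≈ 18.208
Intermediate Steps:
a = 335/129 (a = 335/(36 + 93) = 335/129 ≈ 2.5969)
(-481 + (172 + 156))/(a + (-3*4 + (6 - 4)/(5 - 3))) = (-481 + (172 + 156))/(335/129 + (-3*4 + (6 - 4)/(5 - 3))) = (-481 + 328)/(335/129 + (-12 + 2/2)) = -153/(335/129 + (-12 + 2*(1/2))) = -153/(335/129 + (-12 + 1)) = -153/(335/129 - 11) = -153/(-1084/129) = -153*(-129/1084) = 19737/1084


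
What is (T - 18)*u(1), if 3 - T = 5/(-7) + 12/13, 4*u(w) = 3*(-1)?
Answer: 1038/91 ≈ 11.407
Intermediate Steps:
u(w) = -¾ (u(w) = (3*(-1))/4 = (¼)*(-3) = -¾)
T = 254/91 (T = 3 - (5/(-7) + 12/13) = 3 - (5*(-⅐) + 12*(1/13)) = 3 - (-5/7 + 12/13) = 3 - 1*19/91 = 3 - 19/91 = 254/91 ≈ 2.7912)
(T - 18)*u(1) = (254/91 - 18)*(-¾) = -1384/91*(-¾) = 1038/91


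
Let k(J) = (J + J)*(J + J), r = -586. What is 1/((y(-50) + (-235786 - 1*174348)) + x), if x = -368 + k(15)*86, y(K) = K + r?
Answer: -1/333738 ≈ -2.9964e-6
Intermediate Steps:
y(K) = -586 + K (y(K) = K - 586 = -586 + K)
k(J) = 4*J² (k(J) = (2*J)*(2*J) = 4*J²)
x = 77032 (x = -368 + (4*15²)*86 = -368 + (4*225)*86 = -368 + 900*86 = -368 + 77400 = 77032)
1/((y(-50) + (-235786 - 1*174348)) + x) = 1/(((-586 - 50) + (-235786 - 1*174348)) + 77032) = 1/((-636 + (-235786 - 174348)) + 77032) = 1/((-636 - 410134) + 77032) = 1/(-410770 + 77032) = 1/(-333738) = -1/333738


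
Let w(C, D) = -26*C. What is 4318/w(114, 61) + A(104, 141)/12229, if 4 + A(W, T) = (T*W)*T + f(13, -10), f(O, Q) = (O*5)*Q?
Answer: 3036847129/18123378 ≈ 167.57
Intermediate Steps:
f(O, Q) = 5*O*Q (f(O, Q) = (5*O)*Q = 5*O*Q)
A(W, T) = -654 + W*T² (A(W, T) = -4 + ((T*W)*T + 5*13*(-10)) = -4 + (W*T² - 650) = -4 + (-650 + W*T²) = -654 + W*T²)
4318/w(114, 61) + A(104, 141)/12229 = 4318/((-26*114)) + (-654 + 104*141²)/12229 = 4318/(-2964) + (-654 + 104*19881)*(1/12229) = 4318*(-1/2964) + (-654 + 2067624)*(1/12229) = -2159/1482 + 2066970*(1/12229) = -2159/1482 + 2066970/12229 = 3036847129/18123378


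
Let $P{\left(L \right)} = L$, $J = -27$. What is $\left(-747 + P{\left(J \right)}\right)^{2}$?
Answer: $599076$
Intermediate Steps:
$\left(-747 + P{\left(J \right)}\right)^{2} = \left(-747 - 27\right)^{2} = \left(-774\right)^{2} = 599076$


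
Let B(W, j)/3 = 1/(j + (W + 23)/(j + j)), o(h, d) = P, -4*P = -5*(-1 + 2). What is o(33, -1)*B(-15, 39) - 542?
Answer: -661123/1220 ≈ -541.90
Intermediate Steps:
P = 5/4 (P = -(-5)*(-1 + 2)/4 = -(-5)/4 = -¼*(-5) = 5/4 ≈ 1.2500)
o(h, d) = 5/4
B(W, j) = 3/(j + (23 + W)/(2*j)) (B(W, j) = 3/(j + (W + 23)/(j + j)) = 3/(j + (23 + W)/((2*j))) = 3/(j + (23 + W)*(1/(2*j))) = 3/(j + (23 + W)/(2*j)))
o(33, -1)*B(-15, 39) - 542 = 5*(6*39/(23 - 15 + 2*39²))/4 - 542 = 5*(6*39/(23 - 15 + 2*1521))/4 - 542 = 5*(6*39/(23 - 15 + 3042))/4 - 542 = 5*(6*39/3050)/4 - 542 = 5*(6*39*(1/3050))/4 - 542 = (5/4)*(117/1525) - 542 = 117/1220 - 542 = -661123/1220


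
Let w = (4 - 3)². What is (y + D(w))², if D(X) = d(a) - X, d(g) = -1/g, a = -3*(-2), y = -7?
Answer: 2401/36 ≈ 66.694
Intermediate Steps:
a = 6
w = 1 (w = 1² = 1)
D(X) = -⅙ - X (D(X) = -1/6 - X = -1*⅙ - X = -⅙ - X)
(y + D(w))² = (-7 + (-⅙ - 1*1))² = (-7 + (-⅙ - 1))² = (-7 - 7/6)² = (-49/6)² = 2401/36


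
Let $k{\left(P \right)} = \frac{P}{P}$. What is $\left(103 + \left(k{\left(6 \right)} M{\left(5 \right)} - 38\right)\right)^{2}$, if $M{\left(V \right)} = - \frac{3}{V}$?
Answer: $\frac{103684}{25} \approx 4147.4$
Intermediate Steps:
$k{\left(P \right)} = 1$
$\left(103 + \left(k{\left(6 \right)} M{\left(5 \right)} - 38\right)\right)^{2} = \left(103 - \left(38 - - \frac{3}{5}\right)\right)^{2} = \left(103 - \left(38 - \left(-3\right) \frac{1}{5}\right)\right)^{2} = \left(103 + \left(1 \left(- \frac{3}{5}\right) - 38\right)\right)^{2} = \left(103 - \frac{193}{5}\right)^{2} = \left(\frac{322}{5}\right)^{2} = \frac{103684}{25}$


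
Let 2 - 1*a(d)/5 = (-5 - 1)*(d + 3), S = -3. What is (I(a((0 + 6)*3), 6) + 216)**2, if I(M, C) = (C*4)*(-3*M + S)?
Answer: 2110116096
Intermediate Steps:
a(d) = 100 + 30*d (a(d) = 10 - 5*(-5 - 1)*(d + 3) = 10 - (-30)*(3 + d) = 10 - 5*(-18 - 6*d) = 10 + (90 + 30*d) = 100 + 30*d)
I(M, C) = 4*C*(-3 - 3*M) (I(M, C) = (C*4)*(-3*M - 3) = (4*C)*(-3 - 3*M) = 4*C*(-3 - 3*M))
(I(a((0 + 6)*3), 6) + 216)**2 = (-12*6*(1 + (100 + 30*((0 + 6)*3))) + 216)**2 = (-12*6*(1 + (100 + 30*(6*3))) + 216)**2 = (-12*6*(1 + (100 + 30*18)) + 216)**2 = (-12*6*(1 + (100 + 540)) + 216)**2 = (-12*6*(1 + 640) + 216)**2 = (-12*6*641 + 216)**2 = (-46152 + 216)**2 = (-45936)**2 = 2110116096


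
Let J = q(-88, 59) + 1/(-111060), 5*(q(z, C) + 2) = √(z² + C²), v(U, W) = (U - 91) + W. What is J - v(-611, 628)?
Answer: 7996319/111060 + √449 ≈ 93.190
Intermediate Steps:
v(U, W) = -91 + U + W (v(U, W) = (-91 + U) + W = -91 + U + W)
q(z, C) = -2 + √(C² + z²)/5 (q(z, C) = -2 + √(z² + C²)/5 = -2 + √(C² + z²)/5)
J = -222121/111060 + √449 (J = (-2 + √(59² + (-88)²)/5) + 1/(-111060) = (-2 + √(3481 + 7744)/5) - 1/111060 = (-2 + √11225/5) - 1/111060 = (-2 + (5*√449)/5) - 1/111060 = (-2 + √449) - 1/111060 = -222121/111060 + √449 ≈ 19.190)
J - v(-611, 628) = (-222121/111060 + √449) - (-91 - 611 + 628) = (-222121/111060 + √449) - 1*(-74) = (-222121/111060 + √449) + 74 = 7996319/111060 + √449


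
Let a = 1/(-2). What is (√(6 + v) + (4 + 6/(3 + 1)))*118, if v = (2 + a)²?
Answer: 649 + 59*√33 ≈ 987.93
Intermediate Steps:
a = -½ ≈ -0.50000
v = 9/4 (v = (2 - ½)² = (3/2)² = 9/4 ≈ 2.2500)
(√(6 + v) + (4 + 6/(3 + 1)))*118 = (√(6 + 9/4) + (4 + 6/(3 + 1)))*118 = (√(33/4) + (4 + 6/4))*118 = (√33/2 + (4 + 6*(¼)))*118 = (√33/2 + (4 + 3/2))*118 = (√33/2 + 11/2)*118 = (11/2 + √33/2)*118 = 649 + 59*√33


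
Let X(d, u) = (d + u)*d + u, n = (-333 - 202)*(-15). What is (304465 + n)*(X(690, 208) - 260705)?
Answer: 112222346270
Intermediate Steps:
n = 8025 (n = -535*(-15) = 8025)
X(d, u) = u + d*(d + u) (X(d, u) = d*(d + u) + u = u + d*(d + u))
(304465 + n)*(X(690, 208) - 260705) = (304465 + 8025)*((208 + 690**2 + 690*208) - 260705) = 312490*((208 + 476100 + 143520) - 260705) = 312490*(619828 - 260705) = 312490*359123 = 112222346270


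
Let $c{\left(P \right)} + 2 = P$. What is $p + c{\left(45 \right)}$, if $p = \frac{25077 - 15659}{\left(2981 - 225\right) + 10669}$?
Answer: $\frac{586693}{13425} \approx 43.702$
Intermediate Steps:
$c{\left(P \right)} = -2 + P$
$p = \frac{9418}{13425}$ ($p = \frac{9418}{\left(2981 - 225\right) + 10669} = \frac{9418}{2756 + 10669} = \frac{9418}{13425} \approx 0.70153$)
$p + c{\left(45 \right)} = \frac{9418}{13425} + \left(-2 + 45\right) = \frac{9418}{13425} + 43 = \frac{586693}{13425}$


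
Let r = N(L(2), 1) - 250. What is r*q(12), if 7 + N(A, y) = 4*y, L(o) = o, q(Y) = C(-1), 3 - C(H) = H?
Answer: -1012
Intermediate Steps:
C(H) = 3 - H
q(Y) = 4 (q(Y) = 3 - 1*(-1) = 3 + 1 = 4)
N(A, y) = -7 + 4*y
r = -253 (r = (-7 + 4*1) - 250 = (-7 + 4) - 250 = -3 - 250 = -253)
r*q(12) = -253*4 = -1012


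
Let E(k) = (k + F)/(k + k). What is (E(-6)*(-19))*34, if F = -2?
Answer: -1292/3 ≈ -430.67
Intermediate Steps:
E(k) = (-2 + k)/(2*k) (E(k) = (k - 2)/(k + k) = (-2 + k)/((2*k)) = (-2 + k)*(1/(2*k)) = (-2 + k)/(2*k))
(E(-6)*(-19))*34 = (((1/2)*(-2 - 6)/(-6))*(-19))*34 = (((1/2)*(-1/6)*(-8))*(-19))*34 = ((2/3)*(-19))*34 = -38/3*34 = -1292/3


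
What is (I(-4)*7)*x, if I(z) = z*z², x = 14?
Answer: -6272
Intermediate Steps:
I(z) = z³
(I(-4)*7)*x = ((-4)³*7)*14 = -64*7*14 = -448*14 = -6272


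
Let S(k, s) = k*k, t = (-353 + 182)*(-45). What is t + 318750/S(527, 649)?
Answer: 125731965/16337 ≈ 7696.1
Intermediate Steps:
t = 7695 (t = -171*(-45) = 7695)
S(k, s) = k**2
t + 318750/S(527, 649) = 7695 + 318750/(527**2) = 7695 + 318750/277729 = 7695 + 318750*(1/277729) = 7695 + 18750/16337 = 125731965/16337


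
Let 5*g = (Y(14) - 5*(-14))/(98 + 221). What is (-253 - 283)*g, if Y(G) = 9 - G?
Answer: -6968/319 ≈ -21.843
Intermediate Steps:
g = 13/319 (g = (((9 - 1*14) - 5*(-14))/(98 + 221))/5 = (((9 - 14) + 70)/319)/5 = ((-5 + 70)*(1/319))/5 = (65*(1/319))/5 = (⅕)*(65/319) = 13/319 ≈ 0.040752)
(-253 - 283)*g = (-253 - 283)*(13/319) = -536*13/319 = -6968/319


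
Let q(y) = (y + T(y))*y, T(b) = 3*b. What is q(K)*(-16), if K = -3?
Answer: -576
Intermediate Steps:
q(y) = 4*y² (q(y) = (y + 3*y)*y = (4*y)*y = 4*y²)
q(K)*(-16) = (4*(-3)²)*(-16) = (4*9)*(-16) = 36*(-16) = -576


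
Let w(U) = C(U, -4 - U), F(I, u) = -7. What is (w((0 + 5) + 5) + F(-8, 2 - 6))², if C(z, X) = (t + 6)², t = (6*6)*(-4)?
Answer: 362407369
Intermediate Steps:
t = -144 (t = 36*(-4) = -144)
C(z, X) = 19044 (C(z, X) = (-144 + 6)² = (-138)² = 19044)
w(U) = 19044
(w((0 + 5) + 5) + F(-8, 2 - 6))² = (19044 - 7)² = 19037² = 362407369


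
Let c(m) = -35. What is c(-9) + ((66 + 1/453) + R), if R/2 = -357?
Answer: -309398/453 ≈ -683.00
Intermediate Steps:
R = -714 (R = 2*(-357) = -714)
c(-9) + ((66 + 1/453) + R) = -35 + ((66 + 1/453) - 714) = -35 + (29899/453 - 714) = -35 - 293543/453 = -309398/453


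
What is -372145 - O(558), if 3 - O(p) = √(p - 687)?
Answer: -372148 + I*√129 ≈ -3.7215e+5 + 11.358*I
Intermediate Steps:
O(p) = 3 - √(-687 + p) (O(p) = 3 - √(p - 687) = 3 - √(-687 + p))
-372145 - O(558) = -372145 - (3 - √(-687 + 558)) = -372145 - (3 - √(-129)) = -372145 - (3 - I*√129) = -372145 + (-3 + I*√129) = -372148 + I*√129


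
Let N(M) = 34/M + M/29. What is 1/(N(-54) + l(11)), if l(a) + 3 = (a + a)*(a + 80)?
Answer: 783/1563266 ≈ 0.00050087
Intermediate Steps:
N(M) = 34/M + M/29 (N(M) = 34/M + M*(1/29) = 34/M + M/29)
l(a) = -3 + 2*a*(80 + a) (l(a) = -3 + (a + a)*(a + 80) = -3 + (2*a)*(80 + a) = -3 + 2*a*(80 + a))
1/(N(-54) + l(11)) = 1/((34/(-54) + (1/29)*(-54)) + (-3 + 2*11**2 + 160*11)) = 1/((34*(-1/54) - 54/29) + (-3 + 2*121 + 1760)) = 1/((-17/27 - 54/29) + (-3 + 242 + 1760)) = 1/(-1951/783 + 1999) = 1/(1563266/783) = 783/1563266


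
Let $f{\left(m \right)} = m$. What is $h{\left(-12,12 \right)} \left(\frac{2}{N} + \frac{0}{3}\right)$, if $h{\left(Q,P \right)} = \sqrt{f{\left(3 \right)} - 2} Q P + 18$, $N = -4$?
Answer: $63$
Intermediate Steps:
$h{\left(Q,P \right)} = 18 + P Q$ ($h{\left(Q,P \right)} = \sqrt{3 - 2} Q P + 18 = \sqrt{1} Q P + 18 = 1 Q P + 18 = Q P + 18 = P Q + 18 = 18 + P Q$)
$h{\left(-12,12 \right)} \left(\frac{2}{N} + \frac{0}{3}\right) = \left(18 + 12 \left(-12\right)\right) \left(\frac{2}{-4} + \frac{0}{3}\right) = \left(18 - 144\right) \left(2 \left(- \frac{1}{4}\right) + 0 \cdot \frac{1}{3}\right) = - 126 \left(- \frac{1}{2} + 0\right) = \left(-126\right) \left(- \frac{1}{2}\right) = 63$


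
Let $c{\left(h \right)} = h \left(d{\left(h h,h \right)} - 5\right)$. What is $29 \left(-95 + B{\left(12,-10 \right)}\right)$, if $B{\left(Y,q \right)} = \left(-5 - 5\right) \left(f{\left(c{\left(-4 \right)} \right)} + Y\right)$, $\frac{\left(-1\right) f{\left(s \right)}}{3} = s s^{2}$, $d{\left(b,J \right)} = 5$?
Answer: $-6235$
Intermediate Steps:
$c{\left(h \right)} = 0$ ($c{\left(h \right)} = h \left(5 - 5\right) = h 0 = 0$)
$f{\left(s \right)} = - 3 s^{3}$ ($f{\left(s \right)} = - 3 s s^{2} = - 3 s^{3}$)
$B{\left(Y,q \right)} = - 10 Y$ ($B{\left(Y,q \right)} = \left(-5 - 5\right) \left(- 3 \cdot 0^{3} + Y\right) = - 10 \left(\left(-3\right) 0 + Y\right) = - 10 \left(0 + Y\right) = - 10 Y$)
$29 \left(-95 + B{\left(12,-10 \right)}\right) = 29 \left(-95 - 120\right) = 29 \left(-215\right) = -6235$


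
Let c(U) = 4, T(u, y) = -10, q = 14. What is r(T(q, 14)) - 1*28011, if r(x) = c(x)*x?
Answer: -28051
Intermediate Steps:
r(x) = 4*x
r(T(q, 14)) - 1*28011 = 4*(-10) - 1*28011 = -40 - 28011 = -28051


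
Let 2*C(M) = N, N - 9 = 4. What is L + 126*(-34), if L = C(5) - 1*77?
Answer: -8709/2 ≈ -4354.5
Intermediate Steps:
N = 13 (N = 9 + 4 = 13)
C(M) = 13/2 (C(M) = (½)*13 = 13/2)
L = -141/2 (L = 13/2 - 1*77 = 13/2 - 77 = -141/2 ≈ -70.500)
L + 126*(-34) = -141/2 + 126*(-34) = -141/2 - 4284 = -8709/2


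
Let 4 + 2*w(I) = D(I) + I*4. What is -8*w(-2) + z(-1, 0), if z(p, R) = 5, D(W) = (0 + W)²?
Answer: 37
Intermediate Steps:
D(W) = W²
w(I) = -2 + I²/2 + 2*I (w(I) = -2 + (I² + I*4)/2 = -2 + (I² + 4*I)/2 = -2 + (I²/2 + 2*I) = -2 + I²/2 + 2*I)
-8*w(-2) + z(-1, 0) = -8*(-2 + (½)*(-2)² + 2*(-2)) + 5 = -8*(-2 + (½)*4 - 4) + 5 = -8*(-2 + 2 - 4) + 5 = -8*(-4) + 5 = 32 + 5 = 37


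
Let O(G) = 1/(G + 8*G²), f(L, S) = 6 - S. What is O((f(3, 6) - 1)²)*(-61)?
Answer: -61/9 ≈ -6.7778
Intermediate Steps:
O((f(3, 6) - 1)²)*(-61) = (1/((((6 - 1*6) - 1)²)*(1 + 8*((6 - 1*6) - 1)²)))*(-61) = (1/((((6 - 6) - 1)²)*(1 + 8*((6 - 6) - 1)²)))*(-61) = (1/(((0 - 1)²)*(1 + 8*(0 - 1)²)))*(-61) = (1/(((-1)²)*(1 + 8*(-1)²)))*(-61) = (1/(1*(1 + 8*1)))*(-61) = (1/(1 + 8))*(-61) = (1/9)*(-61) = (1*(⅑))*(-61) = (⅑)*(-61) = -61/9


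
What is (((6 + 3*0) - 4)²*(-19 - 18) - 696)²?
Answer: 712336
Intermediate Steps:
(((6 + 3*0) - 4)²*(-19 - 18) - 696)² = (((6 + 0) - 4)²*(-37) - 696)² = ((6 - 4)²*(-37) - 696)² = (2²*(-37) - 696)² = (4*(-37) - 696)² = (-148 - 696)² = (-844)² = 712336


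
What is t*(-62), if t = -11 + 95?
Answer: -5208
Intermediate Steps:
t = 84
t*(-62) = 84*(-62) = -5208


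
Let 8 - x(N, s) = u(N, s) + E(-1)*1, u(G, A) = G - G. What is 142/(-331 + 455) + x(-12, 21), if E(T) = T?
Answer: 629/62 ≈ 10.145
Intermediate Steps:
u(G, A) = 0
x(N, s) = 9 (x(N, s) = 8 - (0 - 1*1) = 8 - (0 - 1) = 8 - 1*(-1) = 8 + 1 = 9)
142/(-331 + 455) + x(-12, 21) = 142/(-331 + 455) + 9 = 142/124 + 9 = (1/124)*142 + 9 = 71/62 + 9 = 629/62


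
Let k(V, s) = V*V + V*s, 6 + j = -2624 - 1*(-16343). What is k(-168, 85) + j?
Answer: 27657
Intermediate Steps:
j = 13713 (j = -6 + (-2624 - 1*(-16343)) = -6 + (-2624 + 16343) = -6 + 13719 = 13713)
k(V, s) = V² + V*s
k(-168, 85) + j = -168*(-168 + 85) + 13713 = -168*(-83) + 13713 = 13944 + 13713 = 27657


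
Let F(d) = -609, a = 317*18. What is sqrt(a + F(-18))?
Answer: sqrt(5097) ≈ 71.393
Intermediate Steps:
a = 5706
sqrt(a + F(-18)) = sqrt(5706 - 609) = sqrt(5097)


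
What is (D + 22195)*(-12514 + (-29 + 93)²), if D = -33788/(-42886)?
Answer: -4006498940622/21443 ≈ -1.8684e+8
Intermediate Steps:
D = 16894/21443 (D = -33788*(-1/42886) = 16894/21443 ≈ 0.78786)
(D + 22195)*(-12514 + (-29 + 93)²) = (16894/21443 + 22195)*(-12514 + (-29 + 93)²) = 475944279*(-12514 + 64²)/21443 = 475944279*(-12514 + 4096)/21443 = (475944279/21443)*(-8418) = -4006498940622/21443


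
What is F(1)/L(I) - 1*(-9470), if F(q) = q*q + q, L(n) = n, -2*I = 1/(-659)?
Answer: 12106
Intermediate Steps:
I = 1/1318 (I = -½/(-659) = -½*(-1/659) = 1/1318 ≈ 0.00075873)
F(q) = q + q² (F(q) = q² + q = q + q²)
F(1)/L(I) - 1*(-9470) = (1*(1 + 1))/(1/1318) - 1*(-9470) = (1*2)*1318 + 9470 = 2*1318 + 9470 = 2636 + 9470 = 12106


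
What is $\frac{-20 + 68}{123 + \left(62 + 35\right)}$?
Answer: $\frac{12}{55} \approx 0.21818$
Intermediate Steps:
$\frac{-20 + 68}{123 + \left(62 + 35\right)} = \frac{48}{123 + 97} = \frac{48}{220} = 48 \cdot \frac{1}{220} = \frac{12}{55}$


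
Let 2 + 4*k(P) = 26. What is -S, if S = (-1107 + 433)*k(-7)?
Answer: 4044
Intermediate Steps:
k(P) = 6 (k(P) = -½ + (¼)*26 = -½ + 13/2 = 6)
S = -4044 (S = (-1107 + 433)*6 = -674*6 = -4044)
-S = -1*(-4044) = 4044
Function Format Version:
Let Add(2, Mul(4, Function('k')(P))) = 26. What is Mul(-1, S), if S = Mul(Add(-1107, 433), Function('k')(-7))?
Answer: 4044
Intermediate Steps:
Function('k')(P) = 6 (Function('k')(P) = Add(Rational(-1, 2), Mul(Rational(1, 4), 26)) = Add(Rational(-1, 2), Rational(13, 2)) = 6)
S = -4044 (S = Mul(Add(-1107, 433), 6) = Mul(-674, 6) = -4044)
Mul(-1, S) = Mul(-1, -4044) = 4044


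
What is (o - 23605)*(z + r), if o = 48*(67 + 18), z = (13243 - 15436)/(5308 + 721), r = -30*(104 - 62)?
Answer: 148365261825/6029 ≈ 2.4609e+7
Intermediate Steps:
r = -1260 (r = -30*42 = -1260)
z = -2193/6029 ≈ -0.36374
o = 4080 (o = 48*85 = 4080)
(o - 23605)*(z + r) = (4080 - 23605)*(-2193/6029 - 1260) = -19525*(-7598733/6029) = 148365261825/6029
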